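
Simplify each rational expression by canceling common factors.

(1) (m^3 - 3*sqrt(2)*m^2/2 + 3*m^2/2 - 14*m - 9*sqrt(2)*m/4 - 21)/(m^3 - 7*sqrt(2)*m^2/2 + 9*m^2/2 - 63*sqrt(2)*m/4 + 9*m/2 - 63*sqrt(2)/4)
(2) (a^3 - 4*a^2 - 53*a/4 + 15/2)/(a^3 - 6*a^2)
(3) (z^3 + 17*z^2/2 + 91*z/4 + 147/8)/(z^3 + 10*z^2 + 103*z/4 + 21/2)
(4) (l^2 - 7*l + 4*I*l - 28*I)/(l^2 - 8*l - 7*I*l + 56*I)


(1) = (16*m + 32*sqrt(2))/(16*m + 48)
(2) = (4*a^2 + 8*a - 5)/(4*a^2)
(3) = (4*z^2 + 20*z + 21)/(4*z^2 + 26*z + 12)
(4) = (l^2 + l*(-7 + 4*I) - 28*I)/(l^2 + l*(-8 - 7*I) + 56*I)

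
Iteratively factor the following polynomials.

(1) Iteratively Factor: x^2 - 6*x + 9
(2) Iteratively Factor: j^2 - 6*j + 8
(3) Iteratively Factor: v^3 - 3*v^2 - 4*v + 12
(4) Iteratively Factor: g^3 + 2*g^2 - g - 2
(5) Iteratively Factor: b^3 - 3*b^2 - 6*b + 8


(1) = (x - 3)*(x - 3)
(2) = (j - 4)*(j - 2)
(3) = (v - 3)*(v^2 - 4) = (v - 3)*(v + 2)*(v - 2)
(4) = (g + 2)*(g^2 - 1) = (g + 1)*(g + 2)*(g - 1)
(5) = (b - 4)*(b^2 + b - 2) = (b - 4)*(b + 2)*(b - 1)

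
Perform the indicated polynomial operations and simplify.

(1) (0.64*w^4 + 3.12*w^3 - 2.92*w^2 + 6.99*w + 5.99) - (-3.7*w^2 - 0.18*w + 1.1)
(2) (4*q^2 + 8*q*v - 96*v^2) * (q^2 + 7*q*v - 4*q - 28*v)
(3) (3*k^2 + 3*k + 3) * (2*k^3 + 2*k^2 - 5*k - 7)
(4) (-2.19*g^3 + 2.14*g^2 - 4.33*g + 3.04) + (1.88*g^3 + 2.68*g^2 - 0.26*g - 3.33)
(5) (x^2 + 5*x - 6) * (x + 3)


(1) = 0.64*w^4 + 3.12*w^3 + 0.78*w^2 + 7.17*w + 4.89
(2) = 4*q^4 + 36*q^3*v - 16*q^3 - 40*q^2*v^2 - 144*q^2*v - 672*q*v^3 + 160*q*v^2 + 2688*v^3
(3) = 6*k^5 + 12*k^4 - 3*k^3 - 30*k^2 - 36*k - 21
(4) = -0.31*g^3 + 4.82*g^2 - 4.59*g - 0.29
(5) = x^3 + 8*x^2 + 9*x - 18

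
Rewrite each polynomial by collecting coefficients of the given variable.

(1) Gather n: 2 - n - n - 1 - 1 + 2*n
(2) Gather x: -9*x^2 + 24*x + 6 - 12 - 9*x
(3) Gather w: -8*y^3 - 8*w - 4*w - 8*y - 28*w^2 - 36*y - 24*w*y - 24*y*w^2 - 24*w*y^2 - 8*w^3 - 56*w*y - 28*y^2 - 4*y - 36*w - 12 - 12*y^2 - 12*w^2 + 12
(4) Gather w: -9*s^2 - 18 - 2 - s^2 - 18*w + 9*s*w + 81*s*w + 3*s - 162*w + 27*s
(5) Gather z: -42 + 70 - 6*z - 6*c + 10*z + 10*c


(1) = 0
(2) = -9*x^2 + 15*x - 6
(3) = -8*w^3 + w^2*(-24*y - 40) + w*(-24*y^2 - 80*y - 48) - 8*y^3 - 40*y^2 - 48*y
(4) = -10*s^2 + 30*s + w*(90*s - 180) - 20
(5) = 4*c + 4*z + 28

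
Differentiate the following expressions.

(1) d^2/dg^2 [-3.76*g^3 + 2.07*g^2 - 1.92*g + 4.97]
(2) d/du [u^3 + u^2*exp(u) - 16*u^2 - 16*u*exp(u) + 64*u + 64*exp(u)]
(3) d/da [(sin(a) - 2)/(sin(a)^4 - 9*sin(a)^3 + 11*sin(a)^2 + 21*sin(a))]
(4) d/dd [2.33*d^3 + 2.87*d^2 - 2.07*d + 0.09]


(1) = 4.14 - 22.56*g
(2) = u^2*exp(u) + 3*u^2 - 14*u*exp(u) - 32*u + 48*exp(u) + 64
(3) = (-3*sin(a)^4 + 26*sin(a)^3 - 65*sin(a)^2 + 44*sin(a) + 42)*cos(a)/((sin(a) - 7)^2*(sin(a) - 3)^2*(sin(a) + 1)^2*sin(a)^2)
(4) = 6.99*d^2 + 5.74*d - 2.07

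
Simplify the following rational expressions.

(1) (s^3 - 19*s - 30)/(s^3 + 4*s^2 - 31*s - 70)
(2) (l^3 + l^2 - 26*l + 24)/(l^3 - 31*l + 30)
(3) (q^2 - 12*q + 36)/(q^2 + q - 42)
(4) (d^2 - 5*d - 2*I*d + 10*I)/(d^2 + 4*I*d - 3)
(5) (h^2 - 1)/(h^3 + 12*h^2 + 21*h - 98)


(1) = (s + 3)/(s + 7)
(2) = (l - 4)/(l - 5)
(3) = (q - 6)/(q + 7)
(4) = (d^2 + d*(-5 - 2*I) + 10*I)/(d^2 + 4*I*d - 3)
(5) = (h^2 - 1)/(h^3 + 12*h^2 + 21*h - 98)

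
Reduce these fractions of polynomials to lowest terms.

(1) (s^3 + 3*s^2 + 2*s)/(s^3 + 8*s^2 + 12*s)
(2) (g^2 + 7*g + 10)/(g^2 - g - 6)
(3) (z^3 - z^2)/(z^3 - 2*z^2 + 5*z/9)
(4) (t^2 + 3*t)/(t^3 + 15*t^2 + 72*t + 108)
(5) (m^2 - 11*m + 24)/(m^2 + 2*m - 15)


(1) = (s + 1)/(s + 6)
(2) = (g + 5)/(g - 3)
(3) = (9*z^2 - 9*z)/(9*z^2 - 18*z + 5)
(4) = t/(t^2 + 12*t + 36)
(5) = (m - 8)/(m + 5)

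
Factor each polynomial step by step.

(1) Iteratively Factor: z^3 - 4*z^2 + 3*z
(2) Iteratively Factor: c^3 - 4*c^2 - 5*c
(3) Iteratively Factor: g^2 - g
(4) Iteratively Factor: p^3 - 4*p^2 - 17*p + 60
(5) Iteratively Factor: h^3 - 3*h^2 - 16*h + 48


(1) = (z)*(z^2 - 4*z + 3) = z*(z - 3)*(z - 1)
(2) = (c + 1)*(c^2 - 5*c) = c*(c + 1)*(c - 5)
(3) = (g)*(g - 1)
(4) = (p - 5)*(p^2 + p - 12) = (p - 5)*(p + 4)*(p - 3)
(5) = (h - 4)*(h^2 + h - 12) = (h - 4)*(h + 4)*(h - 3)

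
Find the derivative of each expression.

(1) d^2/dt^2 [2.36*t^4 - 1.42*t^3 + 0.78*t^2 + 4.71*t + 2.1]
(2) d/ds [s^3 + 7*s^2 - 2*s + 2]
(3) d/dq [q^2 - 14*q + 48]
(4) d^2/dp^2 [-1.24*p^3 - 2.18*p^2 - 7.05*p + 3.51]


(1) = 28.32*t^2 - 8.52*t + 1.56
(2) = 3*s^2 + 14*s - 2
(3) = 2*q - 14
(4) = -7.44*p - 4.36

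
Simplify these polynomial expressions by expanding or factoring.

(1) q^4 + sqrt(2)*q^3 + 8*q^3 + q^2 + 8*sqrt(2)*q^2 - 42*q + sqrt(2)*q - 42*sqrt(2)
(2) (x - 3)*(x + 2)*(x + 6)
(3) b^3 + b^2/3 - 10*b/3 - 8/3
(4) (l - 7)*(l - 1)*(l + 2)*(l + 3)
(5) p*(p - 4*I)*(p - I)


(1) = (q - 2)*(q + 3)*(q + 7)*(q + sqrt(2))
(2) = x^3 + 5*x^2 - 12*x - 36
(3) = (b - 2)*(b + 1)*(b + 4/3)
(4) = l^4 - 3*l^3 - 27*l^2 - 13*l + 42
(5) = p^3 - 5*I*p^2 - 4*p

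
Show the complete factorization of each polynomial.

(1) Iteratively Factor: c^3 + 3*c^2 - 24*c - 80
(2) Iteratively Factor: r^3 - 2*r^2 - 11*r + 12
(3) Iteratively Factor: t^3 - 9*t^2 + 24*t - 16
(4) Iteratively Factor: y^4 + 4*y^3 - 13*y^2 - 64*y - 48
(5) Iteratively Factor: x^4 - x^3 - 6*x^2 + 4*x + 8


(1) = (c - 5)*(c^2 + 8*c + 16) = (c - 5)*(c + 4)*(c + 4)
(2) = (r - 1)*(r^2 - r - 12) = (r - 4)*(r - 1)*(r + 3)
(3) = (t - 1)*(t^2 - 8*t + 16) = (t - 4)*(t - 1)*(t - 4)
(4) = (y + 1)*(y^3 + 3*y^2 - 16*y - 48) = (y + 1)*(y + 3)*(y^2 - 16) = (y + 1)*(y + 3)*(y + 4)*(y - 4)
(5) = (x - 2)*(x^3 + x^2 - 4*x - 4) = (x - 2)*(x + 1)*(x^2 - 4) = (x - 2)*(x + 1)*(x + 2)*(x - 2)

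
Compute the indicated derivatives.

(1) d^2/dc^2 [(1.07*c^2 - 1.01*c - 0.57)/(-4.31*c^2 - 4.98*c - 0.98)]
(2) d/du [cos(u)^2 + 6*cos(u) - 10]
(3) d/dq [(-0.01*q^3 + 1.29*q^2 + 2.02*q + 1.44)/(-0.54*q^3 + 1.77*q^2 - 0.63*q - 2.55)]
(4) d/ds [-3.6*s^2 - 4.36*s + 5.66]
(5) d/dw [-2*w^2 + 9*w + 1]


(1) = (83.456254*c^3 + 90.647058*c^2 + 47.809968*c + 11.54366)/(80.062991*c^6 + 277.526934*c^5 + 375.282906*c^4 + 249.713136*c^3 + 85.331148*c^2 + 14.348376*c + 0.941192)
(2) = -2*(cos(u) + 3)*sin(u)
(3) = (0.6789*q^4 + 2.1942*q^3 - 1.9788*q^2 - 11.6766*q - 4.2438)/(0.2916*q^6 - 1.9116*q^5 + 3.8133*q^4 + 0.5238*q^3 - 8.6301*q^2 + 3.213*q + 6.5025)
(4) = -7.2*s - 4.36
(5) = 9 - 4*w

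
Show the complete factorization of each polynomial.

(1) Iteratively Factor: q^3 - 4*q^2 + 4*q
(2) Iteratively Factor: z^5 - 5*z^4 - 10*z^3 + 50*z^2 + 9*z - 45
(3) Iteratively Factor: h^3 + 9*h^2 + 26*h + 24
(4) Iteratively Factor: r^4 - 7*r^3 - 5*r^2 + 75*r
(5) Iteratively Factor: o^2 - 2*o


(1) = (q - 2)*(q^2 - 2*q) = q*(q - 2)*(q - 2)
(2) = (z + 1)*(z^4 - 6*z^3 - 4*z^2 + 54*z - 45) = (z - 3)*(z + 1)*(z^3 - 3*z^2 - 13*z + 15) = (z - 5)*(z - 3)*(z + 1)*(z^2 + 2*z - 3) = (z - 5)*(z - 3)*(z + 1)*(z + 3)*(z - 1)
(3) = (h + 3)*(h^2 + 6*h + 8) = (h + 3)*(h + 4)*(h + 2)
(4) = (r)*(r^3 - 7*r^2 - 5*r + 75) = r*(r - 5)*(r^2 - 2*r - 15) = r*(r - 5)*(r + 3)*(r - 5)
(5) = (o)*(o - 2)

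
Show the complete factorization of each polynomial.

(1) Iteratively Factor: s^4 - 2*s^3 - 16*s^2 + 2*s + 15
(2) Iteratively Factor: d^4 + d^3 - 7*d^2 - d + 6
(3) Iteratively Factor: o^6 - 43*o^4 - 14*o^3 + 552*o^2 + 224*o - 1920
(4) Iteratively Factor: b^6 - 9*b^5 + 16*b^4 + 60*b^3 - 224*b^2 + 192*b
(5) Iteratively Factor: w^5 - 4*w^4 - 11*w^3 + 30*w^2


(1) = (s - 1)*(s^3 - s^2 - 17*s - 15) = (s - 1)*(s + 1)*(s^2 - 2*s - 15) = (s - 1)*(s + 1)*(s + 3)*(s - 5)
(2) = (d + 3)*(d^3 - 2*d^2 - d + 2) = (d + 1)*(d + 3)*(d^2 - 3*d + 2) = (d - 1)*(d + 1)*(d + 3)*(d - 2)
(3) = (o - 5)*(o^5 + 5*o^4 - 18*o^3 - 104*o^2 + 32*o + 384) = (o - 5)*(o + 4)*(o^4 + o^3 - 22*o^2 - 16*o + 96) = (o - 5)*(o - 2)*(o + 4)*(o^3 + 3*o^2 - 16*o - 48) = (o - 5)*(o - 2)*(o + 3)*(o + 4)*(o^2 - 16) = (o - 5)*(o - 2)*(o + 3)*(o + 4)^2*(o - 4)
(4) = (b - 4)*(b^5 - 5*b^4 - 4*b^3 + 44*b^2 - 48*b) = (b - 4)*(b + 3)*(b^4 - 8*b^3 + 20*b^2 - 16*b) = (b - 4)^2*(b + 3)*(b^3 - 4*b^2 + 4*b) = b*(b - 4)^2*(b + 3)*(b^2 - 4*b + 4) = b*(b - 4)^2*(b - 2)*(b + 3)*(b - 2)
(5) = (w)*(w^4 - 4*w^3 - 11*w^2 + 30*w) = w^2*(w^3 - 4*w^2 - 11*w + 30) = w^2*(w + 3)*(w^2 - 7*w + 10) = w^2*(w - 2)*(w + 3)*(w - 5)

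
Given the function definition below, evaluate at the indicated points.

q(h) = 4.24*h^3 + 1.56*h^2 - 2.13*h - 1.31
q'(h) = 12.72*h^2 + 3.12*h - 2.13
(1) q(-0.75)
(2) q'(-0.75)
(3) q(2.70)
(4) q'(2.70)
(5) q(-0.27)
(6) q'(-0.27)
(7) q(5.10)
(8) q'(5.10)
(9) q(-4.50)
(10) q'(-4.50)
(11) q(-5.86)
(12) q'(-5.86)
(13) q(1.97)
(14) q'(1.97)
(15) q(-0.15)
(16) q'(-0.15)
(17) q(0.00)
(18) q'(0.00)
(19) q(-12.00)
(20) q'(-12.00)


(1) = -0.62
(2) = 2.69
(3) = 87.77
(4) = 99.02
(5) = -0.70
(6) = -2.05
(7) = 590.84
(8) = 344.63
(9) = -346.51
(10) = 241.41
(11) = -788.47
(12) = 416.39
(13) = 32.96
(14) = 53.38
(15) = -0.97
(16) = -2.31
(17) = -1.31
(18) = -2.13
(19) = -7077.83
(20) = 1792.11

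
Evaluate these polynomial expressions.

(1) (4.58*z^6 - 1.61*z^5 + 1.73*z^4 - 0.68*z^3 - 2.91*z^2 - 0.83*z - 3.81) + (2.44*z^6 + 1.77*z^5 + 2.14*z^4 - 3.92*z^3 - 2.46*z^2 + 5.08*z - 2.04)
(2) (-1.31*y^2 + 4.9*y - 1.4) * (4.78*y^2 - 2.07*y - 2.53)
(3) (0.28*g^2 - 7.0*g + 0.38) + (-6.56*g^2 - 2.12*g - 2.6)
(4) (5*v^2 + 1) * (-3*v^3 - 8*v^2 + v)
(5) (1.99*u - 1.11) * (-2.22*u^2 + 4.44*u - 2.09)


(1) = 7.02*z^6 + 0.16*z^5 + 3.87*z^4 - 4.6*z^3 - 5.37*z^2 + 4.25*z - 5.85
(2) = -6.2618*y^4 + 26.1337*y^3 - 13.5207*y^2 - 9.499*y + 3.542
(3) = -6.28*g^2 - 9.12*g - 2.22
(4) = -15*v^5 - 40*v^4 + 2*v^3 - 8*v^2 + v
(5) = -4.4178*u^3 + 11.2998*u^2 - 9.0875*u + 2.3199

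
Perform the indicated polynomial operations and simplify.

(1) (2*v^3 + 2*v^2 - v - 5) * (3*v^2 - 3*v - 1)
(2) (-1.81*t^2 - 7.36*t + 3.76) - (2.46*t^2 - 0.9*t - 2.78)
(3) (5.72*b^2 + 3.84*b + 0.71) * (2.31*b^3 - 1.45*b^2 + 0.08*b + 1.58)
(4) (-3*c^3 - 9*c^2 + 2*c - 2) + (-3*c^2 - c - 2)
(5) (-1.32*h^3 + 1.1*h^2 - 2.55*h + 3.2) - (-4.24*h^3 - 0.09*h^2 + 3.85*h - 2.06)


(1) = 6*v^5 - 11*v^3 - 14*v^2 + 16*v + 5
(2) = -4.27*t^2 - 6.46*t + 6.54
(3) = 13.2132*b^5 + 0.5764*b^4 - 3.4703*b^3 + 8.3153*b^2 + 6.124*b + 1.1218
(4) = -3*c^3 - 12*c^2 + c - 4
(5) = 2.92*h^3 + 1.19*h^2 - 6.4*h + 5.26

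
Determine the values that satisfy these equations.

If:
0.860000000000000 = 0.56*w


Then:
w = 1.54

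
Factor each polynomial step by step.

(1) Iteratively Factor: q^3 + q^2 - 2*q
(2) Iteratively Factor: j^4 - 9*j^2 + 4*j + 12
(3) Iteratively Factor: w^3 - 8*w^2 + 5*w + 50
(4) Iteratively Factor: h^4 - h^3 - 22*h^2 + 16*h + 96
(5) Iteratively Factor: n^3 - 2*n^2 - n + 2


(1) = (q - 1)*(q^2 + 2*q) = (q - 1)*(q + 2)*(q)
(2) = (j - 2)*(j^3 + 2*j^2 - 5*j - 6) = (j - 2)^2*(j^2 + 4*j + 3) = (j - 2)^2*(j + 3)*(j + 1)
(3) = (w + 2)*(w^2 - 10*w + 25) = (w - 5)*(w + 2)*(w - 5)
(4) = (h - 3)*(h^3 + 2*h^2 - 16*h - 32) = (h - 4)*(h - 3)*(h^2 + 6*h + 8) = (h - 4)*(h - 3)*(h + 2)*(h + 4)
(5) = (n + 1)*(n^2 - 3*n + 2) = (n - 1)*(n + 1)*(n - 2)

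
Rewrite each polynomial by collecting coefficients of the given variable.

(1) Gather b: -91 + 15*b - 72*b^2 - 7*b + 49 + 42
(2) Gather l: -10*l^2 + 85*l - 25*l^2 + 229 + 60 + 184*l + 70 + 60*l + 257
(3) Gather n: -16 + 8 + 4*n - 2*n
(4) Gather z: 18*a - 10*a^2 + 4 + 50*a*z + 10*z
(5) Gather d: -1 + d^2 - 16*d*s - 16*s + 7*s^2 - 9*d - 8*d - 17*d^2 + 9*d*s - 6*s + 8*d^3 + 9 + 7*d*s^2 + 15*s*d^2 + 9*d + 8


(1) = -72*b^2 + 8*b
(2) = -35*l^2 + 329*l + 616
(3) = 2*n - 8
(4) = -10*a^2 + 18*a + z*(50*a + 10) + 4
(5) = 8*d^3 + d^2*(15*s - 16) + d*(7*s^2 - 7*s - 8) + 7*s^2 - 22*s + 16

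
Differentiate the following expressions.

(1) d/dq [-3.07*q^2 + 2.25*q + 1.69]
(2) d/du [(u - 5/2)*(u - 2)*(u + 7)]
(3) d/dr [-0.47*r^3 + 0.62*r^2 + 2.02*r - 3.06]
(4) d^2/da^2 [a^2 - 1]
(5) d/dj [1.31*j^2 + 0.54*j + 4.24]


(1) = 2.25 - 6.14*q
(2) = 3*u^2 + 5*u - 53/2
(3) = -1.41*r^2 + 1.24*r + 2.02
(4) = 2
(5) = 2.62*j + 0.54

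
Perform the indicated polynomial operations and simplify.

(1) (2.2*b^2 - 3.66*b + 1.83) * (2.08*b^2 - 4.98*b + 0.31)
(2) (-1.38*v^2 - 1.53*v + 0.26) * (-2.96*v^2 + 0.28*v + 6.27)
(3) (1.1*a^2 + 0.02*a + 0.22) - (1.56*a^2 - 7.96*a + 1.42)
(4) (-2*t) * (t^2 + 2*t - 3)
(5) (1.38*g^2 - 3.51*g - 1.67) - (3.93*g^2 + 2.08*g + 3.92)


(1) = 4.576*b^4 - 18.5688*b^3 + 22.7152*b^2 - 10.248*b + 0.5673
(2) = 4.0848*v^4 + 4.1424*v^3 - 9.8506*v^2 - 9.5203*v + 1.6302
(3) = -0.46*a^2 + 7.98*a - 1.2
(4) = -2*t^3 - 4*t^2 + 6*t
(5) = -2.55*g^2 - 5.59*g - 5.59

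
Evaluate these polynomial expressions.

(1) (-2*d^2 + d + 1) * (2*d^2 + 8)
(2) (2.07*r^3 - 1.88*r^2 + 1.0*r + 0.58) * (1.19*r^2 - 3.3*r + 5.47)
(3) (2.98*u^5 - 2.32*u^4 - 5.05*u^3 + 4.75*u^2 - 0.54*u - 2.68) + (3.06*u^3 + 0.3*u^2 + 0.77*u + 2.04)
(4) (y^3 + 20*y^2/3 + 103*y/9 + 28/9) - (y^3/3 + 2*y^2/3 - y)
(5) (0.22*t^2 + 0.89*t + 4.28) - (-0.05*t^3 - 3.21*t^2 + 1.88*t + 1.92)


(1) = -4*d^4 + 2*d^3 - 14*d^2 + 8*d + 8
(2) = 2.4633*r^5 - 9.0682*r^4 + 18.7169*r^3 - 12.8934*r^2 + 3.556*r + 3.1726
(3) = 2.98*u^5 - 2.32*u^4 - 1.99*u^3 + 5.05*u^2 + 0.23*u - 0.64
(4) = 2*y^3/3 + 6*y^2 + 112*y/9 + 28/9
(5) = 0.05*t^3 + 3.43*t^2 - 0.99*t + 2.36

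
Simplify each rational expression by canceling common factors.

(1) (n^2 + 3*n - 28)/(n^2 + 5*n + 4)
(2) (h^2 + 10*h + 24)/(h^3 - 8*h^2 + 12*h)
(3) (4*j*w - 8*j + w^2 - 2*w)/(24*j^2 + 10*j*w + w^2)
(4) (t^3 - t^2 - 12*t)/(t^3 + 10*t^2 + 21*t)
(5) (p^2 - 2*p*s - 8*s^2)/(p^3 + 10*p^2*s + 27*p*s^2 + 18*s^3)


(1) = (n^2 + 3*n - 28)/(n^2 + 5*n + 4)
(2) = (h^2 + 10*h + 24)/(h^3 - 8*h^2 + 12*h)
(3) = (w - 2)/(6*j + w)
(4) = (t - 4)/(t + 7)
(5) = (p^2 - 2*p*s - 8*s^2)/(p^3 + 10*p^2*s + 27*p*s^2 + 18*s^3)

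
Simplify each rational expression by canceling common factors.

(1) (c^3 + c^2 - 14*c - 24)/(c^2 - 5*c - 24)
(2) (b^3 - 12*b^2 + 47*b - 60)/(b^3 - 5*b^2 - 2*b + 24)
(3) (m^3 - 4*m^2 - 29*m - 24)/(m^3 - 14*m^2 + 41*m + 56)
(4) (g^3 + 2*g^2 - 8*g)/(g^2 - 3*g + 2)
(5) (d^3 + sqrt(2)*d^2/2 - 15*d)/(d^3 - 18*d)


(1) = (c^2 - 2*c - 8)/(c - 8)
(2) = (b - 5)/(b + 2)
(3) = (m + 3)/(m - 7)
(4) = (g^2 + 4*g)/(g - 1)
(5) = (2*d - 5*sqrt(2))/(2*d - 6*sqrt(2))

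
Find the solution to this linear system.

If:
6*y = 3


Then:
y = 1/2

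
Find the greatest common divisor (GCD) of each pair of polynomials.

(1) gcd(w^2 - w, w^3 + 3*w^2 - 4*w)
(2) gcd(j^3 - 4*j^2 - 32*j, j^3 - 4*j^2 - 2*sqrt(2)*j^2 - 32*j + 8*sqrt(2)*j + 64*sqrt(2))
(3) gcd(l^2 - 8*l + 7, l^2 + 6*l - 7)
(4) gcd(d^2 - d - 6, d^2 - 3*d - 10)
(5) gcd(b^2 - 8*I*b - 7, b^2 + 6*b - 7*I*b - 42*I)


(1) = w^2 - w
(2) = j^2 - 4*j - 32
(3) = gcd((l - 7)*(l - 1), (l - 1)*(l + 7)) = l - 1
(4) = d + 2
(5) = b - 7*I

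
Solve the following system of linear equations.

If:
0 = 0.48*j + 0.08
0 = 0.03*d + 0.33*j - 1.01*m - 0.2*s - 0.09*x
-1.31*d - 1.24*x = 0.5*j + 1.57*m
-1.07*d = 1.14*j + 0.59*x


Then:
d = 0.177570093457944 - 0.551401869158878*x
j = -0.17
m = -0.329722007262337*x - 0.0950850249022759
s = 1.13238585630097*x + 0.231814889775185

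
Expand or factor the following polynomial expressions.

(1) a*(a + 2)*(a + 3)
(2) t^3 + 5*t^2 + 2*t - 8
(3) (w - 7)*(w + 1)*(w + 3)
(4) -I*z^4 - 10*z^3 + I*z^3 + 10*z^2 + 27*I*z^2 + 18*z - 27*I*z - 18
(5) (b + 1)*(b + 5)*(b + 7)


(1) = a^3 + 5*a^2 + 6*a
(2) = (t - 1)*(t + 2)*(t + 4)
(3) = w^3 - 3*w^2 - 25*w - 21
(4) = (z - 6*I)*(z - 3*I)*(z - I)*(-I*z + I)
(5) = b^3 + 13*b^2 + 47*b + 35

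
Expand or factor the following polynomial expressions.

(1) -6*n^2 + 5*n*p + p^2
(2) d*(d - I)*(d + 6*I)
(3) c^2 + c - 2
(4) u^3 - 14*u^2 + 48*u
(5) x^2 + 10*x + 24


(1) = (-n + p)*(6*n + p)
(2) = d^3 + 5*I*d^2 + 6*d
(3) = (c - 1)*(c + 2)
(4) = u*(u - 8)*(u - 6)
(5) = (x + 4)*(x + 6)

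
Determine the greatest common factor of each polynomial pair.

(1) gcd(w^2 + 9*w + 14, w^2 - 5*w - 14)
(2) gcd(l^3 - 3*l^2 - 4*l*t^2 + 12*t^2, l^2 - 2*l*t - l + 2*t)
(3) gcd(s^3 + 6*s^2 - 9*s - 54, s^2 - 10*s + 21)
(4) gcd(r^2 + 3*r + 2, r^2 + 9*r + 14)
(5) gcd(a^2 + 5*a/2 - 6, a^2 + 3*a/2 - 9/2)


(1) = w + 2
(2) = gcd((l - 3)*(l - 2*t)*(l + 2*t), (l - 1)*(l - 2*t)) = -l + 2*t
(3) = gcd((s - 3)*(s + 3)*(s + 6), (s - 7)*(s - 3)) = s - 3
(4) = r + 2
(5) = a - 3/2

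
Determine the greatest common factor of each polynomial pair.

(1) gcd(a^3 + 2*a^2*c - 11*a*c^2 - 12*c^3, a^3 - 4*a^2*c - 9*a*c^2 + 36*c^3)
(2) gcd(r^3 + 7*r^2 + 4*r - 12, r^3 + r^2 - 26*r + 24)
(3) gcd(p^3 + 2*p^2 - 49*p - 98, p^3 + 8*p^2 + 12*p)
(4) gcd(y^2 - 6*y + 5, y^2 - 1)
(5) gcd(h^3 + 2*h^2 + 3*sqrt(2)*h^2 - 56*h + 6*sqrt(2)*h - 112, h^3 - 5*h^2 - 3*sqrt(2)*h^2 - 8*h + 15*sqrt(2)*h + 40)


(1) = gcd((a - 3*c)*(a + c)*(a + 4*c), (a - 4*c)*(a - 3*c)*(a + 3*c)) = a - 3*c
(2) = r^2 + 5*r - 6
(3) = p + 2
(4) = y - 1
(5) = h - 4*sqrt(2)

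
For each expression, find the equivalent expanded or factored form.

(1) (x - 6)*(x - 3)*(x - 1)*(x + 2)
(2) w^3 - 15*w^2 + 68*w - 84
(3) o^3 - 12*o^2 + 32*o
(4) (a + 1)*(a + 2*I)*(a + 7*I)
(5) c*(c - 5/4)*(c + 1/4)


(1) = x^4 - 8*x^3 + 7*x^2 + 36*x - 36
(2) = (w - 7)*(w - 6)*(w - 2)
(3) = o*(o - 8)*(o - 4)
(4) = a^3 + a^2 + 9*I*a^2 - 14*a + 9*I*a - 14
(5) = c^3 - c^2 - 5*c/16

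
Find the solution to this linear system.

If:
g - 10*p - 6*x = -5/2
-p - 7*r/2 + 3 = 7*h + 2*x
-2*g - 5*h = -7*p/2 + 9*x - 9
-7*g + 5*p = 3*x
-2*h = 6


Then:
g = -361/166
h = -3
p = -125/83
r = 10148/1743
x = 1277/498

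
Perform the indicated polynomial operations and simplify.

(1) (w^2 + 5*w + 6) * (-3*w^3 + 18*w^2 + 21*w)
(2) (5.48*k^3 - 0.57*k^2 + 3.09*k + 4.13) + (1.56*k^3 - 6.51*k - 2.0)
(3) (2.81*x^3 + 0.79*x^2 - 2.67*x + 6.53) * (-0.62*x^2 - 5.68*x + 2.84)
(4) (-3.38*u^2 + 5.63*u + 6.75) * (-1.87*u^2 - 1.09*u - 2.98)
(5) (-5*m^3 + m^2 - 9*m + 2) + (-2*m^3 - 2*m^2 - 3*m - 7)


(1) = -3*w^5 + 3*w^4 + 93*w^3 + 213*w^2 + 126*w
(2) = 7.04*k^3 - 0.57*k^2 - 3.42*k + 2.13
(3) = -1.7422*x^5 - 16.4506*x^4 + 5.1486*x^3 + 13.3606*x^2 - 44.6732*x + 18.5452
(4) = 6.3206*u^4 - 6.8439*u^3 - 8.6868*u^2 - 24.1349*u - 20.115
(5) = -7*m^3 - m^2 - 12*m - 5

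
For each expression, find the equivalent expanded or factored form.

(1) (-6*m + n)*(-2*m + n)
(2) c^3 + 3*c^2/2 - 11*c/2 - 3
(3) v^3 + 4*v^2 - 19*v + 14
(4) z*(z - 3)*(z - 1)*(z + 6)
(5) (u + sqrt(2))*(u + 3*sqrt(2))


(1) = 12*m^2 - 8*m*n + n^2
(2) = (c - 2)*(c + 1/2)*(c + 3)
(3) = (v - 2)*(v - 1)*(v + 7)
(4) = z^4 + 2*z^3 - 21*z^2 + 18*z
(5) = u^2 + 4*sqrt(2)*u + 6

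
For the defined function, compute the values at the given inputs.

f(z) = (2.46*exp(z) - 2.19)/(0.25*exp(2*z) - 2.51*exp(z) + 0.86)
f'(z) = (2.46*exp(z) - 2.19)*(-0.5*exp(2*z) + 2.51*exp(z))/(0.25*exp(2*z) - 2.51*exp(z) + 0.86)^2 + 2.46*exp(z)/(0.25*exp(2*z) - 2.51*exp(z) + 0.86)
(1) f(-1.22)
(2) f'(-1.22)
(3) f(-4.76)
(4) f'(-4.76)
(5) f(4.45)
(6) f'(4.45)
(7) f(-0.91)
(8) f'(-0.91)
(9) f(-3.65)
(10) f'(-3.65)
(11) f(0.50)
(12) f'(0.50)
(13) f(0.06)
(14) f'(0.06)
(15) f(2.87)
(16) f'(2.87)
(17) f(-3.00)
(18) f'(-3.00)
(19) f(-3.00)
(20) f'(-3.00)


(1) = -10.40
(2) = -46.36
(3) = -2.59
(4) = -0.04
(5) = 0.13
(6) = -0.14
(7) = 10.92
(8) = -101.45
(9) = -2.67
(10) = -0.14
(11) = -0.72
(12) = -0.79
(13) = -0.28
(14) = -1.33
(15) = 1.20
(16) = -2.62
(17) = -2.81
(18) = -0.31
(19) = -2.81
(20) = -0.31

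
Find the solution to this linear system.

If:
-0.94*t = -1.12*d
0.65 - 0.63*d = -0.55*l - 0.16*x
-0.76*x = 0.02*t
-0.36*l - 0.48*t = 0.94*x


Then:
d = 0.44
l = -0.67
t = 0.53
x = -0.01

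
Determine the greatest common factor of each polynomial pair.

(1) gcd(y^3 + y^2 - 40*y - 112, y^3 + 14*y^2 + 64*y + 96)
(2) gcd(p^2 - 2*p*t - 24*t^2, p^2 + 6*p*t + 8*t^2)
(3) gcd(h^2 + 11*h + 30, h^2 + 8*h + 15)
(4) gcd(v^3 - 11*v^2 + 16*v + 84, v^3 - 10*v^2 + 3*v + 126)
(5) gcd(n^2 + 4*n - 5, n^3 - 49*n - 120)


(1) = gcd((y - 7)*(y + 4)^2, (y + 4)^2*(y + 6)) = y^2 + 8*y + 16
(2) = p + 4*t
(3) = h + 5
(4) = gcd((v - 7)*(v - 6)*(v + 2), (v - 7)*(v - 6)*(v + 3)) = v^2 - 13*v + 42
(5) = gcd((n - 1)*(n + 5), (n - 8)*(n + 3)*(n + 5)) = n + 5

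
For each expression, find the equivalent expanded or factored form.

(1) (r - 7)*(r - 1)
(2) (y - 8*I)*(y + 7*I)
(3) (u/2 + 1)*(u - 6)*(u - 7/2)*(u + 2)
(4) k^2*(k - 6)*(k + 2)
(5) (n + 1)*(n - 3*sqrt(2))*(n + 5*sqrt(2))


(1) = r^2 - 8*r + 7
(2) = y^2 - I*y + 56
(3) = u^4/2 - 11*u^3/4 - 13*u^2/2 + 23*u + 42
(4) = k^4 - 4*k^3 - 12*k^2
(5) = n^3 + n^2 + 2*sqrt(2)*n^2 - 30*n + 2*sqrt(2)*n - 30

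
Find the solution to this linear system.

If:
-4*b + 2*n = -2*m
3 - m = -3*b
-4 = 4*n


Then:
b = -2
m = -3
n = -1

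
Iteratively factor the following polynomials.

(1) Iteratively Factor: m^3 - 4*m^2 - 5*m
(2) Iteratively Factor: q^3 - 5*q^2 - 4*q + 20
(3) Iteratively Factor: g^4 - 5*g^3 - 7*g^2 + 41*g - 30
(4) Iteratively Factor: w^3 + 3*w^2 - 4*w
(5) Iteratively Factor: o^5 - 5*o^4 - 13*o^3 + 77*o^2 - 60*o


(1) = (m - 5)*(m^2 + m) = m*(m - 5)*(m + 1)
(2) = (q - 5)*(q^2 - 4) = (q - 5)*(q + 2)*(q - 2)
(3) = (g - 5)*(g^3 - 7*g + 6) = (g - 5)*(g + 3)*(g^2 - 3*g + 2) = (g - 5)*(g - 1)*(g + 3)*(g - 2)
(4) = (w + 4)*(w^2 - w) = w*(w + 4)*(w - 1)
(5) = (o - 5)*(o^4 - 13*o^2 + 12*o) = (o - 5)*(o - 1)*(o^3 + o^2 - 12*o) = (o - 5)*(o - 1)*(o + 4)*(o^2 - 3*o) = o*(o - 5)*(o - 1)*(o + 4)*(o - 3)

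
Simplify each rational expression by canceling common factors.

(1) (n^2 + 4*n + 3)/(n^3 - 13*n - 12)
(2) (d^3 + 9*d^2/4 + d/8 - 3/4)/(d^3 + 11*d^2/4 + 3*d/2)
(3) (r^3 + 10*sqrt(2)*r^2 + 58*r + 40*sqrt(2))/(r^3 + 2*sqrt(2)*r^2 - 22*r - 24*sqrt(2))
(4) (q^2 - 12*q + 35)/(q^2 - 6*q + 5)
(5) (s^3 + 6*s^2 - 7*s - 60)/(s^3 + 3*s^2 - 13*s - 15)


(1) = 1/(n - 4)
(2) = (2*d - 1)/(2*d)
(3) = (r + 5*sqrt(2))/(r - 3*sqrt(2))
(4) = (q - 7)/(q - 1)
(5) = (s + 4)/(s + 1)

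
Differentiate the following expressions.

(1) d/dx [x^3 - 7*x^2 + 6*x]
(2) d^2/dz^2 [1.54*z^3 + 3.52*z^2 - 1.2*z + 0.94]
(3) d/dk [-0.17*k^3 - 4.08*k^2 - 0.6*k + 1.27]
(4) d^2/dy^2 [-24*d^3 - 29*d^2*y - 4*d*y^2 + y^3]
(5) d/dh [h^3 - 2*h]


(1) = 3*x^2 - 14*x + 6
(2) = 9.24*z + 7.04
(3) = -0.51*k^2 - 8.16*k - 0.6
(4) = -8*d + 6*y
(5) = 3*h^2 - 2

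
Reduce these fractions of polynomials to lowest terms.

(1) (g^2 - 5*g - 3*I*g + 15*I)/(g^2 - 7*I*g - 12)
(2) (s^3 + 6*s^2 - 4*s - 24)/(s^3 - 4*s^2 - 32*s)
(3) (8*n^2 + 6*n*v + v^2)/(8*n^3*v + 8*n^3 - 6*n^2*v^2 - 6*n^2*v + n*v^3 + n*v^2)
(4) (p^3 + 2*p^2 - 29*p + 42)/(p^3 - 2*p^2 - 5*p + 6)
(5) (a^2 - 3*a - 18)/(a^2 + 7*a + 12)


(1) = (g - 5)/(g - 4*I)
(2) = (s^3 + 6*s^2 - 4*s - 24)/(s^3 - 4*s^2 - 32*s)
(3) = (8*n^2 + 6*n*v + v^2)/(8*n^3*v + 8*n^3 - 6*n^2*v^2 - 6*n^2*v + n*v^3 + n*v^2)
(4) = (p^2 + 5*p - 14)/(p^2 + p - 2)
(5) = (a - 6)/(a + 4)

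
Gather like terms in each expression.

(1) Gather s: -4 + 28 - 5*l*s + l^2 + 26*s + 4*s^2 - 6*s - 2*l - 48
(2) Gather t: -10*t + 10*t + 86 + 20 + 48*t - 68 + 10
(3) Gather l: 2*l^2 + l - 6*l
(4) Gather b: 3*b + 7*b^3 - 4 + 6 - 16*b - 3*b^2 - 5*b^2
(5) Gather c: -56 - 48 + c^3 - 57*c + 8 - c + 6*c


(1) = l^2 - 2*l + 4*s^2 + s*(20 - 5*l) - 24
(2) = 48*t + 48
(3) = 2*l^2 - 5*l
(4) = 7*b^3 - 8*b^2 - 13*b + 2
(5) = c^3 - 52*c - 96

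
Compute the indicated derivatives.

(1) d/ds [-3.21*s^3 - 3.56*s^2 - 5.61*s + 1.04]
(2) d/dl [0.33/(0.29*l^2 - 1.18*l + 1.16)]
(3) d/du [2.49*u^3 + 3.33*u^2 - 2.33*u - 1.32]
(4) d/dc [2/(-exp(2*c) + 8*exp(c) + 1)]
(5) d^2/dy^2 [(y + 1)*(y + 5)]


(1) = -9.63*s^2 - 7.12*s - 5.61
(2) = (0.3894 - 0.1914*l)/(0.29*l^2 - 1.18*l + 1.16)^2
(3) = 7.47*u^2 + 6.66*u - 2.33
(4) = 4*(exp(c) - 4)*exp(c)/(-exp(2*c) + 8*exp(c) + 1)^2
(5) = 2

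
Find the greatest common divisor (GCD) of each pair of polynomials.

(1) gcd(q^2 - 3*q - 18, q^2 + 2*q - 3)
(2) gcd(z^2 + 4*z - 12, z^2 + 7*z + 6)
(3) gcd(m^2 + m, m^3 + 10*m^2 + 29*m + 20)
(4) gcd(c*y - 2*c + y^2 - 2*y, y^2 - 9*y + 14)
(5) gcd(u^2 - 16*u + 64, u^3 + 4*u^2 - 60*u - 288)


(1) = q + 3
(2) = z + 6
(3) = gcd(m*(m + 1), (m + 1)*(m + 4)*(m + 5)) = m + 1
(4) = y - 2
(5) = u - 8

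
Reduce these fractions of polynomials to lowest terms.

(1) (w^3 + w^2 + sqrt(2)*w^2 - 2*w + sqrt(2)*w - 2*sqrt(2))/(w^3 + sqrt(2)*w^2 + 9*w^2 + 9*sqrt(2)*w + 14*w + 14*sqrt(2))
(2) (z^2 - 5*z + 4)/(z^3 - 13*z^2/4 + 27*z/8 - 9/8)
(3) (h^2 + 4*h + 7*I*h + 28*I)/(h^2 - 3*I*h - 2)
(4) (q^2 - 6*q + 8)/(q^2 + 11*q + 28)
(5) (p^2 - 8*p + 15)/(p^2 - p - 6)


(1) = (w - 1)/(w + 7)
(2) = (8*z - 32)/(8*z^2 - 18*z + 9)
(3) = (h^2 + h*(4 + 7*I) + 28*I)/(h^2 - 3*I*h - 2)
(4) = (q^2 - 6*q + 8)/(q^2 + 11*q + 28)
(5) = (p - 5)/(p + 2)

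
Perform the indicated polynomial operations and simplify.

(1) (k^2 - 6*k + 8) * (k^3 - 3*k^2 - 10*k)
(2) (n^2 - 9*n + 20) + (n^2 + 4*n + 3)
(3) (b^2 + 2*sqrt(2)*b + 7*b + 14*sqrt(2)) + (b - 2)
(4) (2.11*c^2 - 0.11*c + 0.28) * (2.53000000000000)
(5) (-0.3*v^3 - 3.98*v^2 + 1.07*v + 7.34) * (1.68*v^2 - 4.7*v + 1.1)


(1) = k^5 - 9*k^4 + 16*k^3 + 36*k^2 - 80*k
(2) = 2*n^2 - 5*n + 23
(3) = b^2 + 2*sqrt(2)*b + 8*b - 2 + 14*sqrt(2)
(4) = 5.3383*c^2 - 0.2783*c + 0.7084
(5) = -0.504*v^5 - 5.2764*v^4 + 20.1736*v^3 + 2.9242*v^2 - 33.321*v + 8.074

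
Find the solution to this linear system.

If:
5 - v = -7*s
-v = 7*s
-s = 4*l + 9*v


Then:
l = -155/28
s = -5/14
v = 5/2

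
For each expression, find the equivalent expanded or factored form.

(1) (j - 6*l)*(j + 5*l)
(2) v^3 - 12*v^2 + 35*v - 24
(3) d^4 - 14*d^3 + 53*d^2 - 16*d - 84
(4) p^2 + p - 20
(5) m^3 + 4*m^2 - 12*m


(1) = j^2 - j*l - 30*l^2
(2) = (v - 8)*(v - 3)*(v - 1)
(3) = (d - 7)*(d - 6)*(d - 2)*(d + 1)
(4) = (p - 4)*(p + 5)
(5) = m*(m - 2)*(m + 6)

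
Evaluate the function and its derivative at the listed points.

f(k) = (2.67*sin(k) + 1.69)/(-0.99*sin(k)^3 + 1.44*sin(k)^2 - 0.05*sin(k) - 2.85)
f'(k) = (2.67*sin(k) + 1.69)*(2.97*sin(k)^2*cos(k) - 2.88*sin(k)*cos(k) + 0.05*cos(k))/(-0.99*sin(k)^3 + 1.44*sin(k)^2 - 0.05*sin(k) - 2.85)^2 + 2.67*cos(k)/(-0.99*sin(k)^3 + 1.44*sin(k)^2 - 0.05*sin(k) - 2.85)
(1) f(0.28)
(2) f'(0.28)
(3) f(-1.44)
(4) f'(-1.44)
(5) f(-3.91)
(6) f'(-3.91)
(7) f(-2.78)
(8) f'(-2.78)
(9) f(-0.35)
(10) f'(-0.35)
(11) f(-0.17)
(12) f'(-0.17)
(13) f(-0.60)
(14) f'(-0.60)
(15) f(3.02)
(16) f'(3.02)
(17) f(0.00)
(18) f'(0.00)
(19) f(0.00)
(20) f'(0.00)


(1) = -0.87
(2) = -1.08
(3) = 2.28
(4) = -4.95
(5) = -1.41
(6) = 0.97
(7) = -0.29
(8) = 0.81
(9) = -0.30
(10) = -0.81
(11) = -0.44
(12) = -0.84
(13) = -0.08
(14) = -0.93
(15) = -0.71
(16) = 1.00
(17) = -0.59
(18) = -0.93
(19) = -0.59
(20) = -0.93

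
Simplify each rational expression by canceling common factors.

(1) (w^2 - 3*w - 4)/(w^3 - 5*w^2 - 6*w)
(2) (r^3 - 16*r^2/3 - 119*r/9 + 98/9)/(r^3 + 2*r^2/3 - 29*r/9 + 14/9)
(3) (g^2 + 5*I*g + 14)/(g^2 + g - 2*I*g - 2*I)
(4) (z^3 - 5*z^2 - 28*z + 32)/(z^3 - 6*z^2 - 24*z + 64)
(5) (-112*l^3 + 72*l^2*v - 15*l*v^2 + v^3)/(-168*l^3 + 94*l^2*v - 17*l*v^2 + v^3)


(1) = (w - 4)/(w^2 - 6*w)
(2) = (r - 7)/(r - 1)
(3) = (g + 7*I)/(g + 1)
(4) = (z - 1)/(z - 2)
(5) = (-4*l + v)/(-6*l + v)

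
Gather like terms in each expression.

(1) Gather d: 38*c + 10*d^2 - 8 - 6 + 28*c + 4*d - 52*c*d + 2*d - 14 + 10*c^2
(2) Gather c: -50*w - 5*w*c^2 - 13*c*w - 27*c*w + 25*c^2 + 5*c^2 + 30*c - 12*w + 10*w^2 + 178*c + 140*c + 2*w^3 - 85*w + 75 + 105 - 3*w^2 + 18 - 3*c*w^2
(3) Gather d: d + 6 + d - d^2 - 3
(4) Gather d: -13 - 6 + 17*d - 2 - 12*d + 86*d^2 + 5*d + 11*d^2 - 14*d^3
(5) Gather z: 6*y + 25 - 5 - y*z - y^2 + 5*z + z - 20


(1) = 10*c^2 + 66*c + 10*d^2 + d*(6 - 52*c) - 28
(2) = c^2*(30 - 5*w) + c*(-3*w^2 - 40*w + 348) + 2*w^3 + 7*w^2 - 147*w + 198
(3) = -d^2 + 2*d + 3
(4) = -14*d^3 + 97*d^2 + 10*d - 21
(5) = -y^2 + 6*y + z*(6 - y)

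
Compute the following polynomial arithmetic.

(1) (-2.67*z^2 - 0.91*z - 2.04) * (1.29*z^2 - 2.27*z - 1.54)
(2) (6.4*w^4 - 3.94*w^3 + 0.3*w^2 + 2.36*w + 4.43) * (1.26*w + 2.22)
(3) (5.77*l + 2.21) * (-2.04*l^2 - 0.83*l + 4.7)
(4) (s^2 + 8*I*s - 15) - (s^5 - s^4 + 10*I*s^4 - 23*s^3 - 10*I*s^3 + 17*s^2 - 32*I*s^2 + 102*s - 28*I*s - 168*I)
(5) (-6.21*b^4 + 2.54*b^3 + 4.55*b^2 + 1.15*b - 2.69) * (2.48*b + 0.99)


(1) = -3.4443*z^4 + 4.887*z^3 + 3.5459*z^2 + 6.0322*z + 3.1416
(2) = 8.064*w^5 + 9.2436*w^4 - 8.3688*w^3 + 3.6396*w^2 + 10.821*w + 9.8346
(3) = -11.7708*l^3 - 9.2975*l^2 + 25.2847*l + 10.387
(4) = -s^5 + s^4 - 10*I*s^4 + 23*s^3 + 10*I*s^3 - 16*s^2 + 32*I*s^2 - 102*s + 36*I*s - 15 + 168*I
(5) = -15.4008*b^5 + 0.1513*b^4 + 13.7986*b^3 + 7.3565*b^2 - 5.5327*b - 2.6631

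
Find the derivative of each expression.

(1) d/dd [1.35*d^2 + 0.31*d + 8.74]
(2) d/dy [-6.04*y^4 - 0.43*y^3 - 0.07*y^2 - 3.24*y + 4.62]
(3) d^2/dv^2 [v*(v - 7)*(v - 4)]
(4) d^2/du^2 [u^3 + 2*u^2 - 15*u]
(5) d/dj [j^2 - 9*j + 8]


(1) = 2.7*d + 0.31
(2) = -24.16*y^3 - 1.29*y^2 - 0.14*y - 3.24
(3) = 6*v - 22
(4) = 6*u + 4
(5) = 2*j - 9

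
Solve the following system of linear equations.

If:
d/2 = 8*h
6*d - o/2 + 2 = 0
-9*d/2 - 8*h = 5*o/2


Then:
d = -2/7
h = -1/56
o = 4/7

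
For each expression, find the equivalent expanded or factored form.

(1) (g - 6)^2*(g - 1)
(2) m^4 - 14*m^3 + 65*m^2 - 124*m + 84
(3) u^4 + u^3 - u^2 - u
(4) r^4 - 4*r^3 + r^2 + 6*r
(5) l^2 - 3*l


(1) = g^3 - 13*g^2 + 48*g - 36
(2) = (m - 7)*(m - 3)*(m - 2)^2
(3) = u*(u - 1)*(u + 1)^2
(4) = r*(r - 3)*(r - 2)*(r + 1)
(5) = l*(l - 3)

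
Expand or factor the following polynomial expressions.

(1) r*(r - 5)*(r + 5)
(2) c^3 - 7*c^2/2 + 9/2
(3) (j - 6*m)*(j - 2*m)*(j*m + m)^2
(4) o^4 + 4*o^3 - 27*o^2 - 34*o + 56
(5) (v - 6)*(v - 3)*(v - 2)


(1) = r^3 - 25*r
(2) = (c - 3)*(c - 3/2)*(c + 1)
(3) = j^4*m^2 - 8*j^3*m^3 + 2*j^3*m^2 + 12*j^2*m^4 - 16*j^2*m^3 + j^2*m^2 + 24*j*m^4 - 8*j*m^3 + 12*m^4
(4) = (o - 4)*(o - 1)*(o + 2)*(o + 7)
(5) = v^3 - 11*v^2 + 36*v - 36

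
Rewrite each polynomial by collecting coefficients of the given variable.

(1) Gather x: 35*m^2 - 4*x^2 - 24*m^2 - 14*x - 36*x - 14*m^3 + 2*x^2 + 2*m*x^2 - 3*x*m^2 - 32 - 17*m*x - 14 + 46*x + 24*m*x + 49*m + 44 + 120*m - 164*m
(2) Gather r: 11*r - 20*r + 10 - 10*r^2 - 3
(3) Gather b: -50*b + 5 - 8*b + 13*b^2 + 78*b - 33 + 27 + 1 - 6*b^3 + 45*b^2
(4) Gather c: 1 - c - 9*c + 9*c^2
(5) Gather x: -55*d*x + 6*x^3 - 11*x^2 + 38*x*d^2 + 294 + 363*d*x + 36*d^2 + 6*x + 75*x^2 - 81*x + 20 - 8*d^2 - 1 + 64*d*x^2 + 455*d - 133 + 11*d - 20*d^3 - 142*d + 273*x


(1) = -14*m^3 + 11*m^2 + 5*m + x^2*(2*m - 2) + x*(-3*m^2 + 7*m - 4) - 2
(2) = -10*r^2 - 9*r + 7
(3) = -6*b^3 + 58*b^2 + 20*b
(4) = 9*c^2 - 10*c + 1
(5) = -20*d^3 + 28*d^2 + 324*d + 6*x^3 + x^2*(64*d + 64) + x*(38*d^2 + 308*d + 198) + 180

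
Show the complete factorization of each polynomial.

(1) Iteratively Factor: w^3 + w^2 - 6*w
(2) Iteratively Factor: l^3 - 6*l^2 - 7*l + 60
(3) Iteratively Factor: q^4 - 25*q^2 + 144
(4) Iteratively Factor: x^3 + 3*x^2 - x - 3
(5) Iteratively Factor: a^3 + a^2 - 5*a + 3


(1) = (w + 3)*(w^2 - 2*w) = (w - 2)*(w + 3)*(w)
(2) = (l - 5)*(l^2 - l - 12) = (l - 5)*(l + 3)*(l - 4)
(3) = (q - 3)*(q^3 + 3*q^2 - 16*q - 48) = (q - 3)*(q + 4)*(q^2 - q - 12) = (q - 3)*(q + 3)*(q + 4)*(q - 4)
(4) = (x - 1)*(x^2 + 4*x + 3) = (x - 1)*(x + 3)*(x + 1)
(5) = (a + 3)*(a^2 - 2*a + 1) = (a - 1)*(a + 3)*(a - 1)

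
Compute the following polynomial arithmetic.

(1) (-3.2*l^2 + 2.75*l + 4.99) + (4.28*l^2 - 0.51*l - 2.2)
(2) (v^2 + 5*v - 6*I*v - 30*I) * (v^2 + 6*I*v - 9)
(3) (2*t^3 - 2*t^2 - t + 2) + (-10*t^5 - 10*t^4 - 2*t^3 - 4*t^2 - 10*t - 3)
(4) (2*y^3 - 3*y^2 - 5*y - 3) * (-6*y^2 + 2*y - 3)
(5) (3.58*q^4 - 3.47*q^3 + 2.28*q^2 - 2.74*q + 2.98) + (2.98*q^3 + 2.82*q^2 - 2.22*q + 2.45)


(1) = 1.08*l^2 + 2.24*l + 2.79
(2) = v^4 + 5*v^3 + 27*v^2 + 135*v + 54*I*v + 270*I
(3) = -10*t^5 - 10*t^4 - 6*t^2 - 11*t - 1
(4) = -12*y^5 + 22*y^4 + 18*y^3 + 17*y^2 + 9*y + 9
(5) = 3.58*q^4 - 0.49*q^3 + 5.1*q^2 - 4.96*q + 5.43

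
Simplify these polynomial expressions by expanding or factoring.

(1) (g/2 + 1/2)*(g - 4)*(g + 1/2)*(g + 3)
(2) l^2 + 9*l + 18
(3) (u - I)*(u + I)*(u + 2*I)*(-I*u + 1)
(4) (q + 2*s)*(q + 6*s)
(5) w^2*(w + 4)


(1) = g^4/2 + g^3/4 - 13*g^2/2 - 37*g/4 - 3
(2) = (l + 3)*(l + 6)
(3) = -I*u^4 + 3*u^3 + I*u^2 + 3*u + 2*I
(4) = q^2 + 8*q*s + 12*s^2
(5) = w^3 + 4*w^2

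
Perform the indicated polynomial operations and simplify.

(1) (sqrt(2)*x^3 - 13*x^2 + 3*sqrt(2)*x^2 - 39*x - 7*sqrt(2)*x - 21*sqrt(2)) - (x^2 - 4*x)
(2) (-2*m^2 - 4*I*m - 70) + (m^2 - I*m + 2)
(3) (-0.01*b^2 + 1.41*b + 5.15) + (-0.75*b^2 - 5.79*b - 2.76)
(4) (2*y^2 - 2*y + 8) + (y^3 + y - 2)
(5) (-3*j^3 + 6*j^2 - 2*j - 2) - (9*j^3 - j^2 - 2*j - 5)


(1) = sqrt(2)*x^3 - 14*x^2 + 3*sqrt(2)*x^2 - 35*x - 7*sqrt(2)*x - 21*sqrt(2)
(2) = -m^2 - 5*I*m - 68
(3) = -0.76*b^2 - 4.38*b + 2.39
(4) = y^3 + 2*y^2 - y + 6
(5) = -12*j^3 + 7*j^2 + 3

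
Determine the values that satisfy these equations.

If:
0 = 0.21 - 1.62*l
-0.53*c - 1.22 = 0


Then:
c = -2.30
l = 0.13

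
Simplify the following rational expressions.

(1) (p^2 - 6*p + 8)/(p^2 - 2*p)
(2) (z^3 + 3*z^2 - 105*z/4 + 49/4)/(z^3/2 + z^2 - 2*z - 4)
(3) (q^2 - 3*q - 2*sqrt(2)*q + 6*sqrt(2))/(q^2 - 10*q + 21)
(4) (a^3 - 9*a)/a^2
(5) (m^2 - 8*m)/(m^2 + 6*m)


(1) = (p - 4)/p
(2) = (4*z^3 + 12*z^2 - 105*z + 49)/(2*z^3 + 4*z^2 - 8*z - 16)
(3) = (q - 2*sqrt(2))/(q - 7)
(4) = (a^2 - 9)/a
(5) = (m - 8)/(m + 6)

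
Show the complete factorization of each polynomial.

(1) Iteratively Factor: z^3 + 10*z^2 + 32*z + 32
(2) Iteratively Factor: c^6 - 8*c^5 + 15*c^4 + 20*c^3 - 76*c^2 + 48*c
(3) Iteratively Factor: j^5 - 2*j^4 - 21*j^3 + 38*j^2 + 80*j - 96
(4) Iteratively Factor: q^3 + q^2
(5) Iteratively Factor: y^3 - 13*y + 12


(1) = (z + 2)*(z^2 + 8*z + 16) = (z + 2)*(z + 4)*(z + 4)
(2) = (c + 2)*(c^5 - 10*c^4 + 35*c^3 - 50*c^2 + 24*c) = (c - 2)*(c + 2)*(c^4 - 8*c^3 + 19*c^2 - 12*c) = (c - 4)*(c - 2)*(c + 2)*(c^3 - 4*c^2 + 3*c) = (c - 4)*(c - 3)*(c - 2)*(c + 2)*(c^2 - c) = (c - 4)*(c - 3)*(c - 2)*(c - 1)*(c + 2)*(c)
(3) = (j + 2)*(j^4 - 4*j^3 - 13*j^2 + 64*j - 48) = (j - 1)*(j + 2)*(j^3 - 3*j^2 - 16*j + 48) = (j - 1)*(j + 2)*(j + 4)*(j^2 - 7*j + 12) = (j - 4)*(j - 1)*(j + 2)*(j + 4)*(j - 3)
(4) = (q)*(q^2 + q) = q*(q + 1)*(q)
(5) = (y - 1)*(y^2 + y - 12) = (y - 3)*(y - 1)*(y + 4)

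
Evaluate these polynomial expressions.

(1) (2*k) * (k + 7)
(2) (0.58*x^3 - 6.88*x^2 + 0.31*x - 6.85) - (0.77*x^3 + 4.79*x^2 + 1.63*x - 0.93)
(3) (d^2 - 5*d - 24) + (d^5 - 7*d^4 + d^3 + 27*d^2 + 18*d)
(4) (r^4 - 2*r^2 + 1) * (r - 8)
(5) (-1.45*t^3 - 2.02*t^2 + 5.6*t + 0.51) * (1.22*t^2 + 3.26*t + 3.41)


(1) = 2*k^2 + 14*k
(2) = -0.19*x^3 - 11.67*x^2 - 1.32*x - 5.92
(3) = d^5 - 7*d^4 + d^3 + 28*d^2 + 13*d - 24
(4) = r^5 - 8*r^4 - 2*r^3 + 16*r^2 + r - 8
(5) = -1.769*t^5 - 7.1914*t^4 - 4.6977*t^3 + 11.99*t^2 + 20.7586*t + 1.7391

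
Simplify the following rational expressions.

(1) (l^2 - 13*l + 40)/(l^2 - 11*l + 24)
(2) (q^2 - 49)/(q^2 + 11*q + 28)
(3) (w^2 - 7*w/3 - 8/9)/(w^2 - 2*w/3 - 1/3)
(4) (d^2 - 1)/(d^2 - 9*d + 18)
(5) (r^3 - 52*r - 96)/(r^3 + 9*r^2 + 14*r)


(1) = (l - 5)/(l - 3)
(2) = (q - 7)/(q + 4)
(3) = (3*w - 8)/(3*w - 3)
(4) = (d^2 - 1)/(d^2 - 9*d + 18)
(5) = (r^2 - 2*r - 48)/(r^2 + 7*r)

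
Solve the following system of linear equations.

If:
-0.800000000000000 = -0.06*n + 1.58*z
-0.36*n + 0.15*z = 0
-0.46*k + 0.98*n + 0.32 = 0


Then:
k = 0.24
n = -0.21
z = -0.51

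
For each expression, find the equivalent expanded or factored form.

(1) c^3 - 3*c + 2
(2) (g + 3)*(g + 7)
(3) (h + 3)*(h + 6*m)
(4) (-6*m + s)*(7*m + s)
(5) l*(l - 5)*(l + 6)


(1) = (c - 1)^2*(c + 2)
(2) = g^2 + 10*g + 21
(3) = h^2 + 6*h*m + 3*h + 18*m
(4) = -42*m^2 + m*s + s^2
(5) = l^3 + l^2 - 30*l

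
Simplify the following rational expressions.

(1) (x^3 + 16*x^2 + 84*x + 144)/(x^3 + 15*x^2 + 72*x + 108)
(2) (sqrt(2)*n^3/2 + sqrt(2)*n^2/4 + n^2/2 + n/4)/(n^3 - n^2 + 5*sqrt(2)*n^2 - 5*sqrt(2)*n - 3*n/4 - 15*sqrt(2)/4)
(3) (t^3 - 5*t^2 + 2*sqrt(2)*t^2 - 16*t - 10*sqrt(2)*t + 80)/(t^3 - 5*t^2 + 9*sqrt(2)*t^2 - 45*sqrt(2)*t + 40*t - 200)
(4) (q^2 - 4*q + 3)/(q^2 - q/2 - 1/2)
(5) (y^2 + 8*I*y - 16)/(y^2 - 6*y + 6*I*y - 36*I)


(1) = (x + 4)/(x + 3)
(2) = (8*sqrt(2)*n^2 + 8*n)/(16*n^2 + n*(-24 + 80*sqrt(2)) - 120*sqrt(2))
(3) = (t - 2*sqrt(2))/(t + 5*sqrt(2))
(4) = (2*q - 6)/(2*q + 1)
(5) = (y^2 + 8*I*y - 16)/(y^2 + y*(-6 + 6*I) - 36*I)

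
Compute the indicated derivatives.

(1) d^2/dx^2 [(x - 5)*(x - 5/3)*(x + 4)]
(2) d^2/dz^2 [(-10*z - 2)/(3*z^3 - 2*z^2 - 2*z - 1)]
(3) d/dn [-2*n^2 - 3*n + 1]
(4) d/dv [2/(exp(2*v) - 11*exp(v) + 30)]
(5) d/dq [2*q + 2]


(1) = 6*x - 16/3
(2) = 4*(-135*z^5 + 36*z^4 - 2*z^3 - 84*z^2 + 9*z + 8)/(27*z^9 - 54*z^8 - 18*z^7 + 37*z^6 + 48*z^5 - 23*z^3 - 18*z^2 - 6*z - 1)
(3) = -4*n - 3
(4) = (22 - 4*exp(v))*exp(v)/(exp(2*v) - 11*exp(v) + 30)^2
(5) = 2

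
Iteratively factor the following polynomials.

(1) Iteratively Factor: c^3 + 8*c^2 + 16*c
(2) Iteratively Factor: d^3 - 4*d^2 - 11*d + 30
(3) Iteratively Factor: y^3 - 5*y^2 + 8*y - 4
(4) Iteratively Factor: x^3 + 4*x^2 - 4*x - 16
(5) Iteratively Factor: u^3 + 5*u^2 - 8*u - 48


(1) = (c + 4)*(c^2 + 4*c) = c*(c + 4)*(c + 4)
(2) = (d - 2)*(d^2 - 2*d - 15) = (d - 5)*(d - 2)*(d + 3)
(3) = (y - 2)*(y^2 - 3*y + 2) = (y - 2)*(y - 1)*(y - 2)
(4) = (x - 2)*(x^2 + 6*x + 8) = (x - 2)*(x + 2)*(x + 4)
(5) = (u + 4)*(u^2 + u - 12) = (u + 4)^2*(u - 3)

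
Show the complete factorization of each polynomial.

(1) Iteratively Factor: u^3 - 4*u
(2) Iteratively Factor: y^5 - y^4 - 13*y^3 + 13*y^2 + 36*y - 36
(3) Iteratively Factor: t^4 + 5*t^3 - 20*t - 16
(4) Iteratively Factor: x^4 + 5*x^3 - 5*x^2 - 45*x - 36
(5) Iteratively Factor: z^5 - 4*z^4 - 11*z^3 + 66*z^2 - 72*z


(1) = (u - 2)*(u^2 + 2*u) = (u - 2)*(u + 2)*(u)
(2) = (y + 2)*(y^4 - 3*y^3 - 7*y^2 + 27*y - 18) = (y - 3)*(y + 2)*(y^3 - 7*y + 6) = (y - 3)*(y + 2)*(y + 3)*(y^2 - 3*y + 2) = (y - 3)*(y - 1)*(y + 2)*(y + 3)*(y - 2)
(3) = (t - 2)*(t^3 + 7*t^2 + 14*t + 8) = (t - 2)*(t + 4)*(t^2 + 3*t + 2) = (t - 2)*(t + 1)*(t + 4)*(t + 2)
(4) = (x - 3)*(x^3 + 8*x^2 + 19*x + 12) = (x - 3)*(x + 4)*(x^2 + 4*x + 3) = (x - 3)*(x + 3)*(x + 4)*(x + 1)
(5) = (z - 2)*(z^4 - 2*z^3 - 15*z^2 + 36*z) = (z - 3)*(z - 2)*(z^3 + z^2 - 12*z) = (z - 3)^2*(z - 2)*(z^2 + 4*z) = z*(z - 3)^2*(z - 2)*(z + 4)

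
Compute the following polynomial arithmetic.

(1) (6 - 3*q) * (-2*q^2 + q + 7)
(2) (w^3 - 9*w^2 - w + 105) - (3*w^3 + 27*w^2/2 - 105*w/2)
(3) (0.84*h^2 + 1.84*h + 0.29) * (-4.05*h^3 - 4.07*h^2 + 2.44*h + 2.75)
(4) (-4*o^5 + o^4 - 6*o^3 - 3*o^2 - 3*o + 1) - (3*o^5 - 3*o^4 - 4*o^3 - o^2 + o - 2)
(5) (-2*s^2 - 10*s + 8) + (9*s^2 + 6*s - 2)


(1) = 6*q^3 - 15*q^2 - 15*q + 42
(2) = -2*w^3 - 45*w^2/2 + 103*w/2 + 105
(3) = -3.402*h^5 - 10.8708*h^4 - 6.6137*h^3 + 5.6193*h^2 + 5.7676*h + 0.7975
(4) = -7*o^5 + 4*o^4 - 2*o^3 - 2*o^2 - 4*o + 3
(5) = 7*s^2 - 4*s + 6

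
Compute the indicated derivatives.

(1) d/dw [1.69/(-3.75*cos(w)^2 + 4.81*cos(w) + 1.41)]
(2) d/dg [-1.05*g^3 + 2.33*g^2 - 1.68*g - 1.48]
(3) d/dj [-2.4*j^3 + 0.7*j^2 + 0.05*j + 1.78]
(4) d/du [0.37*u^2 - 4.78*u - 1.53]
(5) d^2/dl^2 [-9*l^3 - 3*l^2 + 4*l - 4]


(1) = (8.1289 - 12.675*cos(w))*sin(w)/(-3.75*cos(w)^2 + 4.81*cos(w) + 1.41)^2
(2) = -3.15*g^2 + 4.66*g - 1.68
(3) = -7.2*j^2 + 1.4*j + 0.05
(4) = 0.74*u - 4.78
(5) = -54*l - 6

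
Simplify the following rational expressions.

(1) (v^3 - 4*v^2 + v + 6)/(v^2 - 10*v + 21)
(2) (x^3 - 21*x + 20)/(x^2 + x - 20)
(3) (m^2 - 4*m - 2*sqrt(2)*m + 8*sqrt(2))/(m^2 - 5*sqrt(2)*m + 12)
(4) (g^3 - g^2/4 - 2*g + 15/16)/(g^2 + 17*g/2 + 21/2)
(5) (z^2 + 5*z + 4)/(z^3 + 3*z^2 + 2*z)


(1) = (v^2 - v - 2)/(v - 7)
(2) = x - 1
(3) = (m - 4)/(m - 3*sqrt(2))
(4) = (8*g^2 - 14*g + 5)/(8*g + 56)
(5) = (z + 4)/(z^2 + 2*z)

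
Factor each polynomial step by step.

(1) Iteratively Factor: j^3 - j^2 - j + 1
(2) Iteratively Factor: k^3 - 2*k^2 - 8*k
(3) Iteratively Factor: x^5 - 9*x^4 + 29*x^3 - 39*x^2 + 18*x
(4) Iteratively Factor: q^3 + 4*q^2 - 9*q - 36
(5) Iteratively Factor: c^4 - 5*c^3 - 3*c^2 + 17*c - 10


(1) = (j - 1)*(j^2 - 1) = (j - 1)*(j + 1)*(j - 1)
(2) = (k - 4)*(k^2 + 2*k) = k*(k - 4)*(k + 2)
(3) = (x - 3)*(x^4 - 6*x^3 + 11*x^2 - 6*x) = (x - 3)^2*(x^3 - 3*x^2 + 2*x) = (x - 3)^2*(x - 2)*(x^2 - x) = (x - 3)^2*(x - 2)*(x - 1)*(x)
(4) = (q + 3)*(q^2 + q - 12) = (q + 3)*(q + 4)*(q - 3)
(5) = (c - 1)*(c^3 - 4*c^2 - 7*c + 10) = (c - 1)*(c + 2)*(c^2 - 6*c + 5) = (c - 1)^2*(c + 2)*(c - 5)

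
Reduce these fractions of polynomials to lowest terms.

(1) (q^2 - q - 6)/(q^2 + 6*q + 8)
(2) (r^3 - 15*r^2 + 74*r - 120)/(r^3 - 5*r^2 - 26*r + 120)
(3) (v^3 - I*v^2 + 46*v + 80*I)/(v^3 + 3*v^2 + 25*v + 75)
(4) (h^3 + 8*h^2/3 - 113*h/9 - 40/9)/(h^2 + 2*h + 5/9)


(1) = (q - 3)/(q + 4)
(2) = (r - 5)/(r + 5)
(3) = (v^2 - 6*I*v + 16)/(v^2 + v*(3 - 5*I) - 15*I)
(4) = (3*h^2 + 7*h - 40)/(3*h + 5)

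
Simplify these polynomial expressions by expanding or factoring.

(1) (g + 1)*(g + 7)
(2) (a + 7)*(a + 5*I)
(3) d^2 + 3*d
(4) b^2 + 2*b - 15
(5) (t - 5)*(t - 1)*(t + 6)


(1) = g^2 + 8*g + 7
(2) = a^2 + 7*a + 5*I*a + 35*I
(3) = d*(d + 3)
(4) = (b - 3)*(b + 5)
(5) = t^3 - 31*t + 30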